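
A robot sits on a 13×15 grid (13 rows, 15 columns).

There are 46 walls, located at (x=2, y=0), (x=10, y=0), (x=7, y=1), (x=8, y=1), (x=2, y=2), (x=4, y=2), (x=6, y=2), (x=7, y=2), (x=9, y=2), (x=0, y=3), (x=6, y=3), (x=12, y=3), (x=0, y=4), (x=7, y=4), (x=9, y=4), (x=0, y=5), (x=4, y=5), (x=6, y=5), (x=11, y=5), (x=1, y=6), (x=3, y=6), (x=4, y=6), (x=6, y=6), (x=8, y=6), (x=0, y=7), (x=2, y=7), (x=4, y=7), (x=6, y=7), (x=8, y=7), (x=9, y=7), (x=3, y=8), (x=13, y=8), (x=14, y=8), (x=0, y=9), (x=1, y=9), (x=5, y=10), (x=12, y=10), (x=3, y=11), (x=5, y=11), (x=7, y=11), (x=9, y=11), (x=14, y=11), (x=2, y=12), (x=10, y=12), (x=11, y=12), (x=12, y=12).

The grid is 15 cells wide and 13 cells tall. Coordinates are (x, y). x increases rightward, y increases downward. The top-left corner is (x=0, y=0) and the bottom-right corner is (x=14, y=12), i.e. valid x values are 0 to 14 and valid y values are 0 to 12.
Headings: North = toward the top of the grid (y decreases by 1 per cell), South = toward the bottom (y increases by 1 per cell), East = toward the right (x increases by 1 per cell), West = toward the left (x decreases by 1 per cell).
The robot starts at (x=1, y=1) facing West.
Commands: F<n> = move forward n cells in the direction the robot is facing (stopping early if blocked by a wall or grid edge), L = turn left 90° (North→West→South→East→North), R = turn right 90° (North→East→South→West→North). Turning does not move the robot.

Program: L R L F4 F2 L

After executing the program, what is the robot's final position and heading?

Start: (x=1, y=1), facing West
  L: turn left, now facing South
  R: turn right, now facing West
  L: turn left, now facing South
  F4: move forward 4, now at (x=1, y=5)
  F2: move forward 0/2 (blocked), now at (x=1, y=5)
  L: turn left, now facing East
Final: (x=1, y=5), facing East

Answer: Final position: (x=1, y=5), facing East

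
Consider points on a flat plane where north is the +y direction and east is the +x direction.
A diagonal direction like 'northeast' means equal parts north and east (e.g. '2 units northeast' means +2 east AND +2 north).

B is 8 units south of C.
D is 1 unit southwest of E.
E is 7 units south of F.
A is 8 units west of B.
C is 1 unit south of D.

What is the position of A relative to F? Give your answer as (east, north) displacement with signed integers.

Answer: A is at (east=-9, north=-17) relative to F.

Derivation:
Place F at the origin (east=0, north=0).
  E is 7 units south of F: delta (east=+0, north=-7); E at (east=0, north=-7).
  D is 1 unit southwest of E: delta (east=-1, north=-1); D at (east=-1, north=-8).
  C is 1 unit south of D: delta (east=+0, north=-1); C at (east=-1, north=-9).
  B is 8 units south of C: delta (east=+0, north=-8); B at (east=-1, north=-17).
  A is 8 units west of B: delta (east=-8, north=+0); A at (east=-9, north=-17).
Therefore A relative to F: (east=-9, north=-17).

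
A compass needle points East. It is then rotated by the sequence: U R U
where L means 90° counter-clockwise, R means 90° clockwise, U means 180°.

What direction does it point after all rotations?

Start: East
  U (U-turn (180°)) -> West
  R (right (90° clockwise)) -> North
  U (U-turn (180°)) -> South
Final: South

Answer: Final heading: South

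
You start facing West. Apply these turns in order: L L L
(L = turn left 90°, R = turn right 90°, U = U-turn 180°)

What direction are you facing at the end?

Answer: Final heading: North

Derivation:
Start: West
  L (left (90° counter-clockwise)) -> South
  L (left (90° counter-clockwise)) -> East
  L (left (90° counter-clockwise)) -> North
Final: North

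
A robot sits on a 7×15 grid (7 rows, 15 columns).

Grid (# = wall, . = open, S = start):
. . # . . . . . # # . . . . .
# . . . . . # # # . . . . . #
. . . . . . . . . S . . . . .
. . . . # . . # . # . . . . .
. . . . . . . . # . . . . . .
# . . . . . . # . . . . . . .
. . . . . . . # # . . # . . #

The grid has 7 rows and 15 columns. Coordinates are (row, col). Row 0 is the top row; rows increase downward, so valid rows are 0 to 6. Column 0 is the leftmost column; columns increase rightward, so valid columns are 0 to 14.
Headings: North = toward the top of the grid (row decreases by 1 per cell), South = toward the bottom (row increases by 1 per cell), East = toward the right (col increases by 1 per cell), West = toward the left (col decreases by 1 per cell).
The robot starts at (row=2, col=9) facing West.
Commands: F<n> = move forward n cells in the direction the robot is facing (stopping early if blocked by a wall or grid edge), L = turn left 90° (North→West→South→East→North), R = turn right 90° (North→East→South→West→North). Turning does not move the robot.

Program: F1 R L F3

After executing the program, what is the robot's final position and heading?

Start: (row=2, col=9), facing West
  F1: move forward 1, now at (row=2, col=8)
  R: turn right, now facing North
  L: turn left, now facing West
  F3: move forward 3, now at (row=2, col=5)
Final: (row=2, col=5), facing West

Answer: Final position: (row=2, col=5), facing West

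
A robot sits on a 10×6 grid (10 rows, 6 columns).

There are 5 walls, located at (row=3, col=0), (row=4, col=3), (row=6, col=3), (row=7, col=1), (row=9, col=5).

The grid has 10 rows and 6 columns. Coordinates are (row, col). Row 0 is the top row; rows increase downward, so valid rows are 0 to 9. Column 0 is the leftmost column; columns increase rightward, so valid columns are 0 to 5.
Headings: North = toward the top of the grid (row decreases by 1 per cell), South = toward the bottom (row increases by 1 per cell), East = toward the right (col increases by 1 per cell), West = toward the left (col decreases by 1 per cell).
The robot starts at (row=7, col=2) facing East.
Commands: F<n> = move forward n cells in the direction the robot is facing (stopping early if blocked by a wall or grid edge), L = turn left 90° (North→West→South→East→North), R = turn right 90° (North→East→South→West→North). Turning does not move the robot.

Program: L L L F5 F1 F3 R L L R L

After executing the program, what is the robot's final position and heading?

Answer: Final position: (row=9, col=2), facing East

Derivation:
Start: (row=7, col=2), facing East
  L: turn left, now facing North
  L: turn left, now facing West
  L: turn left, now facing South
  F5: move forward 2/5 (blocked), now at (row=9, col=2)
  F1: move forward 0/1 (blocked), now at (row=9, col=2)
  F3: move forward 0/3 (blocked), now at (row=9, col=2)
  R: turn right, now facing West
  L: turn left, now facing South
  L: turn left, now facing East
  R: turn right, now facing South
  L: turn left, now facing East
Final: (row=9, col=2), facing East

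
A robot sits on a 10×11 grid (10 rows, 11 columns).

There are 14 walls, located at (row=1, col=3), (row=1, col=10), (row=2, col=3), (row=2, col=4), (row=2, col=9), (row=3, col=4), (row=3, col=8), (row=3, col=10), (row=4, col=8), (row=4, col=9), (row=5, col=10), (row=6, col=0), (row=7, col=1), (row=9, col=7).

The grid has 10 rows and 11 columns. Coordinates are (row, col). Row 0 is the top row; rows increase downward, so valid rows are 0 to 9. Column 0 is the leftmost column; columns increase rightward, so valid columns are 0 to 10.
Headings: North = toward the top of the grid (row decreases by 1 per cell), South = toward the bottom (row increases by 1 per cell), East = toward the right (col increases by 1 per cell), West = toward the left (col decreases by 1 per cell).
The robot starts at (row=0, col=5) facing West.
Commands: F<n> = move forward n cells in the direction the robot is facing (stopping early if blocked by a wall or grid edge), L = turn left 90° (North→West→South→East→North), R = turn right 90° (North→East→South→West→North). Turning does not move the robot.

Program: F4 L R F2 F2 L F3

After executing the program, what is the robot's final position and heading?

Answer: Final position: (row=3, col=0), facing South

Derivation:
Start: (row=0, col=5), facing West
  F4: move forward 4, now at (row=0, col=1)
  L: turn left, now facing South
  R: turn right, now facing West
  F2: move forward 1/2 (blocked), now at (row=0, col=0)
  F2: move forward 0/2 (blocked), now at (row=0, col=0)
  L: turn left, now facing South
  F3: move forward 3, now at (row=3, col=0)
Final: (row=3, col=0), facing South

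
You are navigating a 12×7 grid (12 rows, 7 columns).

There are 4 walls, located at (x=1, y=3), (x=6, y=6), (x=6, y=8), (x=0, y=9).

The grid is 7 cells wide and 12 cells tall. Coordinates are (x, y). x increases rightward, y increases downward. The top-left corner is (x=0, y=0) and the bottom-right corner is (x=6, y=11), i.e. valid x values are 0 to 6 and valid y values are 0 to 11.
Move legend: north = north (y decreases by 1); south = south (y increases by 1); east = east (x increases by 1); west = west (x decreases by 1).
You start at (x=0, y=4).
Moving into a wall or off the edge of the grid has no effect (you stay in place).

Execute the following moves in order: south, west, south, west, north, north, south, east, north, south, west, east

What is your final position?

Answer: Final position: (x=1, y=5)

Derivation:
Start: (x=0, y=4)
  south (south): (x=0, y=4) -> (x=0, y=5)
  west (west): blocked, stay at (x=0, y=5)
  south (south): (x=0, y=5) -> (x=0, y=6)
  west (west): blocked, stay at (x=0, y=6)
  north (north): (x=0, y=6) -> (x=0, y=5)
  north (north): (x=0, y=5) -> (x=0, y=4)
  south (south): (x=0, y=4) -> (x=0, y=5)
  east (east): (x=0, y=5) -> (x=1, y=5)
  north (north): (x=1, y=5) -> (x=1, y=4)
  south (south): (x=1, y=4) -> (x=1, y=5)
  west (west): (x=1, y=5) -> (x=0, y=5)
  east (east): (x=0, y=5) -> (x=1, y=5)
Final: (x=1, y=5)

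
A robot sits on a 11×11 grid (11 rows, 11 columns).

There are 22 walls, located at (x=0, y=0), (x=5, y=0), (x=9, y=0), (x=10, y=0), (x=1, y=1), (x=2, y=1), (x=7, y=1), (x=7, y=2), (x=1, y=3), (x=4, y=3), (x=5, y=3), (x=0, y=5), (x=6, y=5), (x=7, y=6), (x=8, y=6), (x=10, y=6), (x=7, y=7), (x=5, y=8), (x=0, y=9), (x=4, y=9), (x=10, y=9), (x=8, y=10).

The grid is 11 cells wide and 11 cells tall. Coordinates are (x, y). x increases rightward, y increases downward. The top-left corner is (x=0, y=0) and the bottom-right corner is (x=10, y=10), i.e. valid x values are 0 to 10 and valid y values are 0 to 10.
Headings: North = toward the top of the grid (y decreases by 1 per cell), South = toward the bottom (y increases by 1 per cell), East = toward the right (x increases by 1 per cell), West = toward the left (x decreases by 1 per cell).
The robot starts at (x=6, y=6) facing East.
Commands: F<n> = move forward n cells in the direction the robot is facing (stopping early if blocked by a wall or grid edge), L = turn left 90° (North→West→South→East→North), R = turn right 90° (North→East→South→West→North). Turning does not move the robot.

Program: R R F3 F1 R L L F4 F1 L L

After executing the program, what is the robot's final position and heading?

Start: (x=6, y=6), facing East
  R: turn right, now facing South
  R: turn right, now facing West
  F3: move forward 3, now at (x=3, y=6)
  F1: move forward 1, now at (x=2, y=6)
  R: turn right, now facing North
  L: turn left, now facing West
  L: turn left, now facing South
  F4: move forward 4, now at (x=2, y=10)
  F1: move forward 0/1 (blocked), now at (x=2, y=10)
  L: turn left, now facing East
  L: turn left, now facing North
Final: (x=2, y=10), facing North

Answer: Final position: (x=2, y=10), facing North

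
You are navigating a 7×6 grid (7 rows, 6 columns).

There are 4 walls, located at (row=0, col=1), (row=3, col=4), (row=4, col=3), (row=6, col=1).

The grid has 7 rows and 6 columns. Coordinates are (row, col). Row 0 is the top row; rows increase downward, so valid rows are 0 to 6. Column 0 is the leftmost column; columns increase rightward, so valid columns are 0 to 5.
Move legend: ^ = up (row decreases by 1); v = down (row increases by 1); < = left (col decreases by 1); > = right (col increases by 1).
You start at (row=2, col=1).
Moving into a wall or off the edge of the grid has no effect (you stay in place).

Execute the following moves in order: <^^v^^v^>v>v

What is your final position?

Start: (row=2, col=1)
  < (left): (row=2, col=1) -> (row=2, col=0)
  ^ (up): (row=2, col=0) -> (row=1, col=0)
  ^ (up): (row=1, col=0) -> (row=0, col=0)
  v (down): (row=0, col=0) -> (row=1, col=0)
  ^ (up): (row=1, col=0) -> (row=0, col=0)
  ^ (up): blocked, stay at (row=0, col=0)
  v (down): (row=0, col=0) -> (row=1, col=0)
  ^ (up): (row=1, col=0) -> (row=0, col=0)
  > (right): blocked, stay at (row=0, col=0)
  v (down): (row=0, col=0) -> (row=1, col=0)
  > (right): (row=1, col=0) -> (row=1, col=1)
  v (down): (row=1, col=1) -> (row=2, col=1)
Final: (row=2, col=1)

Answer: Final position: (row=2, col=1)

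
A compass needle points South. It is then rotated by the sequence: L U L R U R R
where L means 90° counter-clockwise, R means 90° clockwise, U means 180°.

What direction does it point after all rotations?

Start: South
  L (left (90° counter-clockwise)) -> East
  U (U-turn (180°)) -> West
  L (left (90° counter-clockwise)) -> South
  R (right (90° clockwise)) -> West
  U (U-turn (180°)) -> East
  R (right (90° clockwise)) -> South
  R (right (90° clockwise)) -> West
Final: West

Answer: Final heading: West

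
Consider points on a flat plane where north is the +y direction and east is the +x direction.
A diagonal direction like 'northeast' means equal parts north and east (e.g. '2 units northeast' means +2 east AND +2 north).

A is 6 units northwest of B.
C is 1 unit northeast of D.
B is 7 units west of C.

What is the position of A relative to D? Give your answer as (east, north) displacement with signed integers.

Answer: A is at (east=-12, north=7) relative to D.

Derivation:
Place D at the origin (east=0, north=0).
  C is 1 unit northeast of D: delta (east=+1, north=+1); C at (east=1, north=1).
  B is 7 units west of C: delta (east=-7, north=+0); B at (east=-6, north=1).
  A is 6 units northwest of B: delta (east=-6, north=+6); A at (east=-12, north=7).
Therefore A relative to D: (east=-12, north=7).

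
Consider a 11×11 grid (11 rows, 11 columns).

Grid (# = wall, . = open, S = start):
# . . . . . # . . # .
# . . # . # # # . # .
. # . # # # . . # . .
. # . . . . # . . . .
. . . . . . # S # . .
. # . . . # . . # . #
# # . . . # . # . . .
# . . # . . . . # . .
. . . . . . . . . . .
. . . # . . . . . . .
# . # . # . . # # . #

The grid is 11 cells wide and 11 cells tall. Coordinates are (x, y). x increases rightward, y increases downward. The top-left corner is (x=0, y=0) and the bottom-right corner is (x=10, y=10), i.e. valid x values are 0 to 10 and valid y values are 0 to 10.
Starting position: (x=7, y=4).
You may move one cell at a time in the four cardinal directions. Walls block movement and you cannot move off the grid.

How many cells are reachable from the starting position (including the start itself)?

BFS flood-fill from (x=7, y=4):
  Distance 0: (x=7, y=4)
  Distance 1: (x=7, y=3), (x=7, y=5)
  Distance 2: (x=7, y=2), (x=8, y=3), (x=6, y=5)
  Distance 3: (x=6, y=2), (x=9, y=3), (x=6, y=6)
  Distance 4: (x=9, y=2), (x=10, y=3), (x=9, y=4), (x=6, y=7)
  Distance 5: (x=10, y=2), (x=10, y=4), (x=9, y=5), (x=5, y=7), (x=7, y=7), (x=6, y=8)
  Distance 6: (x=10, y=1), (x=9, y=6), (x=4, y=7), (x=5, y=8), (x=7, y=8), (x=6, y=9)
  Distance 7: (x=10, y=0), (x=4, y=6), (x=8, y=6), (x=10, y=6), (x=9, y=7), (x=4, y=8), (x=8, y=8), (x=5, y=9), (x=7, y=9), (x=6, y=10)
  Distance 8: (x=4, y=5), (x=3, y=6), (x=10, y=7), (x=3, y=8), (x=9, y=8), (x=4, y=9), (x=8, y=9), (x=5, y=10)
  Distance 9: (x=4, y=4), (x=3, y=5), (x=2, y=6), (x=2, y=8), (x=10, y=8), (x=9, y=9)
  Distance 10: (x=4, y=3), (x=3, y=4), (x=5, y=4), (x=2, y=5), (x=2, y=7), (x=1, y=8), (x=2, y=9), (x=10, y=9), (x=9, y=10)
  Distance 11: (x=3, y=3), (x=5, y=3), (x=2, y=4), (x=1, y=7), (x=0, y=8), (x=1, y=9)
  Distance 12: (x=2, y=3), (x=1, y=4), (x=0, y=9), (x=1, y=10)
  Distance 13: (x=2, y=2), (x=0, y=4)
  Distance 14: (x=2, y=1), (x=0, y=3), (x=0, y=5)
  Distance 15: (x=2, y=0), (x=1, y=1), (x=0, y=2)
  Distance 16: (x=1, y=0), (x=3, y=0)
  Distance 17: (x=4, y=0)
  Distance 18: (x=5, y=0), (x=4, y=1)
Total reachable: 81 (grid has 85 open cells total)

Answer: Reachable cells: 81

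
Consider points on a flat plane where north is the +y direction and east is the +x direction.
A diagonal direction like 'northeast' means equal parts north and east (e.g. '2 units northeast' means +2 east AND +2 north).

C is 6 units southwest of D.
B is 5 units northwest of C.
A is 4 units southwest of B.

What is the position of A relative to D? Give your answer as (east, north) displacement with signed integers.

Place D at the origin (east=0, north=0).
  C is 6 units southwest of D: delta (east=-6, north=-6); C at (east=-6, north=-6).
  B is 5 units northwest of C: delta (east=-5, north=+5); B at (east=-11, north=-1).
  A is 4 units southwest of B: delta (east=-4, north=-4); A at (east=-15, north=-5).
Therefore A relative to D: (east=-15, north=-5).

Answer: A is at (east=-15, north=-5) relative to D.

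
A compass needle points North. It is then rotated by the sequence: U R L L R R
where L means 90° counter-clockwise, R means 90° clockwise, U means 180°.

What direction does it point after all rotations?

Answer: Final heading: West

Derivation:
Start: North
  U (U-turn (180°)) -> South
  R (right (90° clockwise)) -> West
  L (left (90° counter-clockwise)) -> South
  L (left (90° counter-clockwise)) -> East
  R (right (90° clockwise)) -> South
  R (right (90° clockwise)) -> West
Final: West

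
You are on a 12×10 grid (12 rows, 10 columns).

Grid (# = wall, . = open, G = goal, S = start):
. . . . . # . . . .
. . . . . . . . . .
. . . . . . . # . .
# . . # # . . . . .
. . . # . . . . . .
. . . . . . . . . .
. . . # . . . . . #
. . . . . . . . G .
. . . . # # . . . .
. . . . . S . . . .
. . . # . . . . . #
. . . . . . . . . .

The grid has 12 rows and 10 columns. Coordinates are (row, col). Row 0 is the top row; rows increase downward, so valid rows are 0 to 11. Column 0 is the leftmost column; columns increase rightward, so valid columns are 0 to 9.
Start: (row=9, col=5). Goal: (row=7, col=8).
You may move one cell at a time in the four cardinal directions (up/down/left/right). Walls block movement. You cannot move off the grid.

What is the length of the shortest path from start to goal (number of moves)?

BFS from (row=9, col=5) until reaching (row=7, col=8):
  Distance 0: (row=9, col=5)
  Distance 1: (row=9, col=4), (row=9, col=6), (row=10, col=5)
  Distance 2: (row=8, col=6), (row=9, col=3), (row=9, col=7), (row=10, col=4), (row=10, col=6), (row=11, col=5)
  Distance 3: (row=7, col=6), (row=8, col=3), (row=8, col=7), (row=9, col=2), (row=9, col=8), (row=10, col=7), (row=11, col=4), (row=11, col=6)
  Distance 4: (row=6, col=6), (row=7, col=3), (row=7, col=5), (row=7, col=7), (row=8, col=2), (row=8, col=8), (row=9, col=1), (row=9, col=9), (row=10, col=2), (row=10, col=8), (row=11, col=3), (row=11, col=7)
  Distance 5: (row=5, col=6), (row=6, col=5), (row=6, col=7), (row=7, col=2), (row=7, col=4), (row=7, col=8), (row=8, col=1), (row=8, col=9), (row=9, col=0), (row=10, col=1), (row=11, col=2), (row=11, col=8)  <- goal reached here
One shortest path (5 moves): (row=9, col=5) -> (row=9, col=6) -> (row=9, col=7) -> (row=9, col=8) -> (row=8, col=8) -> (row=7, col=8)

Answer: Shortest path length: 5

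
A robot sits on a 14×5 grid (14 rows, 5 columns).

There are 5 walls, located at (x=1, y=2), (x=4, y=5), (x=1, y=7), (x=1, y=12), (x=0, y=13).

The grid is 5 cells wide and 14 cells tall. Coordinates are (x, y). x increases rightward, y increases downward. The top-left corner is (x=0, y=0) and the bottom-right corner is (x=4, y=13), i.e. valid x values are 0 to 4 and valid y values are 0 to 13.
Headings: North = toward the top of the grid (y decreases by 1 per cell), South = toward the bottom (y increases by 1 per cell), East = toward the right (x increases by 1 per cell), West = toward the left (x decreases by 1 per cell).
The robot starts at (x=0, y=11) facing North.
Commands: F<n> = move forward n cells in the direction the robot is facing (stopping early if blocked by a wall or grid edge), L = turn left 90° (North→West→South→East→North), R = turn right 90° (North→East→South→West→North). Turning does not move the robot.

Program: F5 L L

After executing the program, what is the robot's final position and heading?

Start: (x=0, y=11), facing North
  F5: move forward 5, now at (x=0, y=6)
  L: turn left, now facing West
  L: turn left, now facing South
Final: (x=0, y=6), facing South

Answer: Final position: (x=0, y=6), facing South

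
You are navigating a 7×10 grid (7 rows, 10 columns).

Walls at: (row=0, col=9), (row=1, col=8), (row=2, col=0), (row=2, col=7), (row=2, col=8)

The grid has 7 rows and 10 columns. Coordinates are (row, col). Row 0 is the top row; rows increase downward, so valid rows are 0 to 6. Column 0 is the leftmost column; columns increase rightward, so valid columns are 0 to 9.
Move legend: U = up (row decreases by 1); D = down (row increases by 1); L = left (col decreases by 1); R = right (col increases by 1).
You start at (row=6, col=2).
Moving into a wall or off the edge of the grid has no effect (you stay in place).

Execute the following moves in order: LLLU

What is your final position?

Answer: Final position: (row=5, col=0)

Derivation:
Start: (row=6, col=2)
  L (left): (row=6, col=2) -> (row=6, col=1)
  L (left): (row=6, col=1) -> (row=6, col=0)
  L (left): blocked, stay at (row=6, col=0)
  U (up): (row=6, col=0) -> (row=5, col=0)
Final: (row=5, col=0)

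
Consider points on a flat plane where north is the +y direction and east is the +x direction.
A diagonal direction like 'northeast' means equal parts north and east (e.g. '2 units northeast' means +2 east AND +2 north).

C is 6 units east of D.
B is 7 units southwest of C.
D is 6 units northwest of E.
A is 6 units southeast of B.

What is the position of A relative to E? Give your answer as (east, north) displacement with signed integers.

Answer: A is at (east=-1, north=-7) relative to E.

Derivation:
Place E at the origin (east=0, north=0).
  D is 6 units northwest of E: delta (east=-6, north=+6); D at (east=-6, north=6).
  C is 6 units east of D: delta (east=+6, north=+0); C at (east=0, north=6).
  B is 7 units southwest of C: delta (east=-7, north=-7); B at (east=-7, north=-1).
  A is 6 units southeast of B: delta (east=+6, north=-6); A at (east=-1, north=-7).
Therefore A relative to E: (east=-1, north=-7).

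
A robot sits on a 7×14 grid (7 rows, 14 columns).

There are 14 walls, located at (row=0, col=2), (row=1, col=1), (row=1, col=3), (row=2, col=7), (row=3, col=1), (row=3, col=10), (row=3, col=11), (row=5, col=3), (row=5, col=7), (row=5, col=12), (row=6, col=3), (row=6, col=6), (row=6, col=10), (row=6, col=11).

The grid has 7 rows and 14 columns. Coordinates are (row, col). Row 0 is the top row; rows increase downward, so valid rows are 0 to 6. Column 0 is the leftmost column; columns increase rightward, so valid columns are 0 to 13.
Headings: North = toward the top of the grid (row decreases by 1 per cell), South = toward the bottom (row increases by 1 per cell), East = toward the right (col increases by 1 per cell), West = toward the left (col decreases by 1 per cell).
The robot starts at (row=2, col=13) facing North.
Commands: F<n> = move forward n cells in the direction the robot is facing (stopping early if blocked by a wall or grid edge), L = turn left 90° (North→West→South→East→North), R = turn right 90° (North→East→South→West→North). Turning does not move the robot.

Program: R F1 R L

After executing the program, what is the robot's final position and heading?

Answer: Final position: (row=2, col=13), facing East

Derivation:
Start: (row=2, col=13), facing North
  R: turn right, now facing East
  F1: move forward 0/1 (blocked), now at (row=2, col=13)
  R: turn right, now facing South
  L: turn left, now facing East
Final: (row=2, col=13), facing East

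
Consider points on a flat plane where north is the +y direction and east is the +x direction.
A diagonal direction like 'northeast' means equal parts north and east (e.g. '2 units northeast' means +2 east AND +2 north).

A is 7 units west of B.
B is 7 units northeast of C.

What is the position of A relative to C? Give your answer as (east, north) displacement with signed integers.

Answer: A is at (east=0, north=7) relative to C.

Derivation:
Place C at the origin (east=0, north=0).
  B is 7 units northeast of C: delta (east=+7, north=+7); B at (east=7, north=7).
  A is 7 units west of B: delta (east=-7, north=+0); A at (east=0, north=7).
Therefore A relative to C: (east=0, north=7).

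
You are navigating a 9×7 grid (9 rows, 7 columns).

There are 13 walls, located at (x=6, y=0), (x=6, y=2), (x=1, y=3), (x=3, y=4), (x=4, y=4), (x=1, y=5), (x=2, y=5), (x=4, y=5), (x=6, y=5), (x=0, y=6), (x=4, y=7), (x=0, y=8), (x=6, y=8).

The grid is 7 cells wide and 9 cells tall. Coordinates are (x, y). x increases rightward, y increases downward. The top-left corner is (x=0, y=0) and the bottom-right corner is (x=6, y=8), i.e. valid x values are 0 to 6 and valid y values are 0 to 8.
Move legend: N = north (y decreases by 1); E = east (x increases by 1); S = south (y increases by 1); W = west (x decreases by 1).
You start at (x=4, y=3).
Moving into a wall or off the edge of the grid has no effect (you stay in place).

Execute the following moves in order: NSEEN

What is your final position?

Answer: Final position: (x=6, y=3)

Derivation:
Start: (x=4, y=3)
  N (north): (x=4, y=3) -> (x=4, y=2)
  S (south): (x=4, y=2) -> (x=4, y=3)
  E (east): (x=4, y=3) -> (x=5, y=3)
  E (east): (x=5, y=3) -> (x=6, y=3)
  N (north): blocked, stay at (x=6, y=3)
Final: (x=6, y=3)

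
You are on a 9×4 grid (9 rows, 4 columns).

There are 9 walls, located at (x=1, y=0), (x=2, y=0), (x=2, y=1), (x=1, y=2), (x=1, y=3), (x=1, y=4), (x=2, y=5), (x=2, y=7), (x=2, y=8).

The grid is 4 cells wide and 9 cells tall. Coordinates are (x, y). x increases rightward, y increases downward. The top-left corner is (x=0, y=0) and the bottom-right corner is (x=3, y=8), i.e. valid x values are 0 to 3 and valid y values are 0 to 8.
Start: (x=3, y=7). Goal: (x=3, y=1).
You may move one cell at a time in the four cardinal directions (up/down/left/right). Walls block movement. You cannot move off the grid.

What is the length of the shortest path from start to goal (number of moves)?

Answer: Shortest path length: 6

Derivation:
BFS from (x=3, y=7) until reaching (x=3, y=1):
  Distance 0: (x=3, y=7)
  Distance 1: (x=3, y=6), (x=3, y=8)
  Distance 2: (x=3, y=5), (x=2, y=6)
  Distance 3: (x=3, y=4), (x=1, y=6)
  Distance 4: (x=3, y=3), (x=2, y=4), (x=1, y=5), (x=0, y=6), (x=1, y=7)
  Distance 5: (x=3, y=2), (x=2, y=3), (x=0, y=5), (x=0, y=7), (x=1, y=8)
  Distance 6: (x=3, y=1), (x=2, y=2), (x=0, y=4), (x=0, y=8)  <- goal reached here
One shortest path (6 moves): (x=3, y=7) -> (x=3, y=6) -> (x=3, y=5) -> (x=3, y=4) -> (x=3, y=3) -> (x=3, y=2) -> (x=3, y=1)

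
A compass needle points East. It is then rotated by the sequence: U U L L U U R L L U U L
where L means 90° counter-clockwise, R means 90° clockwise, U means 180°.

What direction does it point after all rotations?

Answer: Final heading: East

Derivation:
Start: East
  U (U-turn (180°)) -> West
  U (U-turn (180°)) -> East
  L (left (90° counter-clockwise)) -> North
  L (left (90° counter-clockwise)) -> West
  U (U-turn (180°)) -> East
  U (U-turn (180°)) -> West
  R (right (90° clockwise)) -> North
  L (left (90° counter-clockwise)) -> West
  L (left (90° counter-clockwise)) -> South
  U (U-turn (180°)) -> North
  U (U-turn (180°)) -> South
  L (left (90° counter-clockwise)) -> East
Final: East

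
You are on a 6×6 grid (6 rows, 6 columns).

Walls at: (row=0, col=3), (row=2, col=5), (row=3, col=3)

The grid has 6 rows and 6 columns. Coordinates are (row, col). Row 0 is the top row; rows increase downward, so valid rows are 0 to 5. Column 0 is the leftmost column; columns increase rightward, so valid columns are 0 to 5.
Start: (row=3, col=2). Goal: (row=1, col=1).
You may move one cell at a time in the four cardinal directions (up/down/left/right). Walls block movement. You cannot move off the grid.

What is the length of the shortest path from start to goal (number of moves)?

BFS from (row=3, col=2) until reaching (row=1, col=1):
  Distance 0: (row=3, col=2)
  Distance 1: (row=2, col=2), (row=3, col=1), (row=4, col=2)
  Distance 2: (row=1, col=2), (row=2, col=1), (row=2, col=3), (row=3, col=0), (row=4, col=1), (row=4, col=3), (row=5, col=2)
  Distance 3: (row=0, col=2), (row=1, col=1), (row=1, col=3), (row=2, col=0), (row=2, col=4), (row=4, col=0), (row=4, col=4), (row=5, col=1), (row=5, col=3)  <- goal reached here
One shortest path (3 moves): (row=3, col=2) -> (row=3, col=1) -> (row=2, col=1) -> (row=1, col=1)

Answer: Shortest path length: 3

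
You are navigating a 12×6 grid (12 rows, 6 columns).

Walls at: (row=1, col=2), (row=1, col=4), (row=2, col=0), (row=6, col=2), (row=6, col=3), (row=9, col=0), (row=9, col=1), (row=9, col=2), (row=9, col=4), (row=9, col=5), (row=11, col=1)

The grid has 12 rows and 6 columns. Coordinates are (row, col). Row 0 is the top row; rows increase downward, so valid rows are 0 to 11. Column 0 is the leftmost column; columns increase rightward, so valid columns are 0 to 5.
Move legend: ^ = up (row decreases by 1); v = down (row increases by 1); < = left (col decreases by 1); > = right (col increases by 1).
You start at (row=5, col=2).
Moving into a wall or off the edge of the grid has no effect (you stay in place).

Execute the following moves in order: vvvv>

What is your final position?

Answer: Final position: (row=5, col=3)

Derivation:
Start: (row=5, col=2)
  [×4]v (down): blocked, stay at (row=5, col=2)
  > (right): (row=5, col=2) -> (row=5, col=3)
Final: (row=5, col=3)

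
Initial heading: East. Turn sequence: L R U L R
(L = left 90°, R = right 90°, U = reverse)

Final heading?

Start: East
  L (left (90° counter-clockwise)) -> North
  R (right (90° clockwise)) -> East
  U (U-turn (180°)) -> West
  L (left (90° counter-clockwise)) -> South
  R (right (90° clockwise)) -> West
Final: West

Answer: Final heading: West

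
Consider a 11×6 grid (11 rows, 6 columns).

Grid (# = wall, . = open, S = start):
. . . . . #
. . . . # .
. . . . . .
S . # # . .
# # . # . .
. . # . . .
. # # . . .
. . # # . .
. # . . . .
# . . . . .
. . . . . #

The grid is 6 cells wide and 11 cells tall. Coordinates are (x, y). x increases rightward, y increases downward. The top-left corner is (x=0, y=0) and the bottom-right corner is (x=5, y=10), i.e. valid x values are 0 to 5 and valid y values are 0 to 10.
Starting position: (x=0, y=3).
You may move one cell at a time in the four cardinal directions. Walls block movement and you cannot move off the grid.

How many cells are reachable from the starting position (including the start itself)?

Answer: Reachable cells: 44

Derivation:
BFS flood-fill from (x=0, y=3):
  Distance 0: (x=0, y=3)
  Distance 1: (x=0, y=2), (x=1, y=3)
  Distance 2: (x=0, y=1), (x=1, y=2)
  Distance 3: (x=0, y=0), (x=1, y=1), (x=2, y=2)
  Distance 4: (x=1, y=0), (x=2, y=1), (x=3, y=2)
  Distance 5: (x=2, y=0), (x=3, y=1), (x=4, y=2)
  Distance 6: (x=3, y=0), (x=5, y=2), (x=4, y=3)
  Distance 7: (x=4, y=0), (x=5, y=1), (x=5, y=3), (x=4, y=4)
  Distance 8: (x=5, y=4), (x=4, y=5)
  Distance 9: (x=3, y=5), (x=5, y=5), (x=4, y=6)
  Distance 10: (x=3, y=6), (x=5, y=6), (x=4, y=7)
  Distance 11: (x=5, y=7), (x=4, y=8)
  Distance 12: (x=3, y=8), (x=5, y=8), (x=4, y=9)
  Distance 13: (x=2, y=8), (x=3, y=9), (x=5, y=9), (x=4, y=10)
  Distance 14: (x=2, y=9), (x=3, y=10)
  Distance 15: (x=1, y=9), (x=2, y=10)
  Distance 16: (x=1, y=10)
  Distance 17: (x=0, y=10)
Total reachable: 44 (grid has 51 open cells total)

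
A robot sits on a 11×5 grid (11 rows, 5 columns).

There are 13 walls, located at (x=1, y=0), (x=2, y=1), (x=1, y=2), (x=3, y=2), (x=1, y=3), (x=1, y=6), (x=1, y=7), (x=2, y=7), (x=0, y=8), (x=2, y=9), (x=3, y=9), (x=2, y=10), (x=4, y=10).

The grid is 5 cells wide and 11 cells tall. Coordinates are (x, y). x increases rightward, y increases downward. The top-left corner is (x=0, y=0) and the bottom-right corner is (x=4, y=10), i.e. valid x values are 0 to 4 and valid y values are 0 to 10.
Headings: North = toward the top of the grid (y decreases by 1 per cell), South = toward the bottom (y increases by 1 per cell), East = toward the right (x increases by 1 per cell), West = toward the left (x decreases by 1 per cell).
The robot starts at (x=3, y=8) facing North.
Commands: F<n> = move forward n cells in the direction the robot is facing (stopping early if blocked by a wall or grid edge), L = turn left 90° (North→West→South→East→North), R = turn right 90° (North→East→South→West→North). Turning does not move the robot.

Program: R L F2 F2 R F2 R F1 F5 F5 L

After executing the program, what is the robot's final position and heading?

Answer: Final position: (x=4, y=9), facing East

Derivation:
Start: (x=3, y=8), facing North
  R: turn right, now facing East
  L: turn left, now facing North
  F2: move forward 2, now at (x=3, y=6)
  F2: move forward 2, now at (x=3, y=4)
  R: turn right, now facing East
  F2: move forward 1/2 (blocked), now at (x=4, y=4)
  R: turn right, now facing South
  F1: move forward 1, now at (x=4, y=5)
  F5: move forward 4/5 (blocked), now at (x=4, y=9)
  F5: move forward 0/5 (blocked), now at (x=4, y=9)
  L: turn left, now facing East
Final: (x=4, y=9), facing East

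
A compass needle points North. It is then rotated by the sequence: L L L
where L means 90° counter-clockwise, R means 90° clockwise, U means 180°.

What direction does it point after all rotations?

Answer: Final heading: East

Derivation:
Start: North
  L (left (90° counter-clockwise)) -> West
  L (left (90° counter-clockwise)) -> South
  L (left (90° counter-clockwise)) -> East
Final: East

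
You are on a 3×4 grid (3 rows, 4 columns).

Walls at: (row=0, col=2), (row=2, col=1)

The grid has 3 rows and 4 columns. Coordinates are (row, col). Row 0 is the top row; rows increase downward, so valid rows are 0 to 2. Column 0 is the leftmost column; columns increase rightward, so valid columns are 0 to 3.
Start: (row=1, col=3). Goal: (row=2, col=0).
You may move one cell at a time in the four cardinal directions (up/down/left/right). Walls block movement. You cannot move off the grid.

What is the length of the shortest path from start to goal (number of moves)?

Answer: Shortest path length: 4

Derivation:
BFS from (row=1, col=3) until reaching (row=2, col=0):
  Distance 0: (row=1, col=3)
  Distance 1: (row=0, col=3), (row=1, col=2), (row=2, col=3)
  Distance 2: (row=1, col=1), (row=2, col=2)
  Distance 3: (row=0, col=1), (row=1, col=0)
  Distance 4: (row=0, col=0), (row=2, col=0)  <- goal reached here
One shortest path (4 moves): (row=1, col=3) -> (row=1, col=2) -> (row=1, col=1) -> (row=1, col=0) -> (row=2, col=0)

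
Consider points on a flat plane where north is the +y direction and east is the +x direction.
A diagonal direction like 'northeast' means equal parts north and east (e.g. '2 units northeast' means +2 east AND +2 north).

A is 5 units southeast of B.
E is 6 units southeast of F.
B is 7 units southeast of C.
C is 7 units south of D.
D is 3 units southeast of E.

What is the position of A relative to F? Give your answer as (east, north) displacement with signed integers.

Answer: A is at (east=21, north=-28) relative to F.

Derivation:
Place F at the origin (east=0, north=0).
  E is 6 units southeast of F: delta (east=+6, north=-6); E at (east=6, north=-6).
  D is 3 units southeast of E: delta (east=+3, north=-3); D at (east=9, north=-9).
  C is 7 units south of D: delta (east=+0, north=-7); C at (east=9, north=-16).
  B is 7 units southeast of C: delta (east=+7, north=-7); B at (east=16, north=-23).
  A is 5 units southeast of B: delta (east=+5, north=-5); A at (east=21, north=-28).
Therefore A relative to F: (east=21, north=-28).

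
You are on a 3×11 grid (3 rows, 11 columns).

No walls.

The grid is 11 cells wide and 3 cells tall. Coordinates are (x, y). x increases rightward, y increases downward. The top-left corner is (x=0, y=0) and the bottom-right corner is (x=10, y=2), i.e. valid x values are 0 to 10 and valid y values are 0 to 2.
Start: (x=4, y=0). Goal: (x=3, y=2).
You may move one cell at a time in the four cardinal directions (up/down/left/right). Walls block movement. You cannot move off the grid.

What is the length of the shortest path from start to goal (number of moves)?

Answer: Shortest path length: 3

Derivation:
BFS from (x=4, y=0) until reaching (x=3, y=2):
  Distance 0: (x=4, y=0)
  Distance 1: (x=3, y=0), (x=5, y=0), (x=4, y=1)
  Distance 2: (x=2, y=0), (x=6, y=0), (x=3, y=1), (x=5, y=1), (x=4, y=2)
  Distance 3: (x=1, y=0), (x=7, y=0), (x=2, y=1), (x=6, y=1), (x=3, y=2), (x=5, y=2)  <- goal reached here
One shortest path (3 moves): (x=4, y=0) -> (x=3, y=0) -> (x=3, y=1) -> (x=3, y=2)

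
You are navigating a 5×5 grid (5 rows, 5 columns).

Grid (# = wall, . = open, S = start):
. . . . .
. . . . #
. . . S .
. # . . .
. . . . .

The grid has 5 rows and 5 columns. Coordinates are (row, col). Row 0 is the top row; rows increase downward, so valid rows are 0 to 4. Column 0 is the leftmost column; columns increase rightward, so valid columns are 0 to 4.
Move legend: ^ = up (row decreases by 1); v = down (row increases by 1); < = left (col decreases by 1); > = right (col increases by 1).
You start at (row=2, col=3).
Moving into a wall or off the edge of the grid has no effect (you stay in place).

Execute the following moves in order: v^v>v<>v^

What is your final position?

Answer: Final position: (row=3, col=4)

Derivation:
Start: (row=2, col=3)
  v (down): (row=2, col=3) -> (row=3, col=3)
  ^ (up): (row=3, col=3) -> (row=2, col=3)
  v (down): (row=2, col=3) -> (row=3, col=3)
  > (right): (row=3, col=3) -> (row=3, col=4)
  v (down): (row=3, col=4) -> (row=4, col=4)
  < (left): (row=4, col=4) -> (row=4, col=3)
  > (right): (row=4, col=3) -> (row=4, col=4)
  v (down): blocked, stay at (row=4, col=4)
  ^ (up): (row=4, col=4) -> (row=3, col=4)
Final: (row=3, col=4)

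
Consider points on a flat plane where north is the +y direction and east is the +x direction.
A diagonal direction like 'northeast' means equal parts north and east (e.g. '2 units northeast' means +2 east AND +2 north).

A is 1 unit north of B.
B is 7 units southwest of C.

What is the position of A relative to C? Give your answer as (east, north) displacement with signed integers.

Place C at the origin (east=0, north=0).
  B is 7 units southwest of C: delta (east=-7, north=-7); B at (east=-7, north=-7).
  A is 1 unit north of B: delta (east=+0, north=+1); A at (east=-7, north=-6).
Therefore A relative to C: (east=-7, north=-6).

Answer: A is at (east=-7, north=-6) relative to C.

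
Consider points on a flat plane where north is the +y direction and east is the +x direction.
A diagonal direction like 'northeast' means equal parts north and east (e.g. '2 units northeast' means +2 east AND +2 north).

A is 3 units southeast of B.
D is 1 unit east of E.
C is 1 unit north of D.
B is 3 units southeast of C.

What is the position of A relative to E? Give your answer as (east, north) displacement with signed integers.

Place E at the origin (east=0, north=0).
  D is 1 unit east of E: delta (east=+1, north=+0); D at (east=1, north=0).
  C is 1 unit north of D: delta (east=+0, north=+1); C at (east=1, north=1).
  B is 3 units southeast of C: delta (east=+3, north=-3); B at (east=4, north=-2).
  A is 3 units southeast of B: delta (east=+3, north=-3); A at (east=7, north=-5).
Therefore A relative to E: (east=7, north=-5).

Answer: A is at (east=7, north=-5) relative to E.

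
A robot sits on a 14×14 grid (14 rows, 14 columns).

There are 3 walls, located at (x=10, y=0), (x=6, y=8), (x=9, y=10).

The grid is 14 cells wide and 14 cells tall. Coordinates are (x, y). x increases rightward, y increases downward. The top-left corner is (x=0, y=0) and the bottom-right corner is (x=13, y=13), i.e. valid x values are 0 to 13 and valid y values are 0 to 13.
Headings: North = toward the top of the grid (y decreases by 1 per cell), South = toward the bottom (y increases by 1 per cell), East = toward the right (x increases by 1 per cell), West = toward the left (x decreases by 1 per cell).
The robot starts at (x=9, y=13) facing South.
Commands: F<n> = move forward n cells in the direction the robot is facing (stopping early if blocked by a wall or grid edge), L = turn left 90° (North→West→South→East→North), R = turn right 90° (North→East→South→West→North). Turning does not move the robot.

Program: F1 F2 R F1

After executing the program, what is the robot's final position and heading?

Start: (x=9, y=13), facing South
  F1: move forward 0/1 (blocked), now at (x=9, y=13)
  F2: move forward 0/2 (blocked), now at (x=9, y=13)
  R: turn right, now facing West
  F1: move forward 1, now at (x=8, y=13)
Final: (x=8, y=13), facing West

Answer: Final position: (x=8, y=13), facing West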